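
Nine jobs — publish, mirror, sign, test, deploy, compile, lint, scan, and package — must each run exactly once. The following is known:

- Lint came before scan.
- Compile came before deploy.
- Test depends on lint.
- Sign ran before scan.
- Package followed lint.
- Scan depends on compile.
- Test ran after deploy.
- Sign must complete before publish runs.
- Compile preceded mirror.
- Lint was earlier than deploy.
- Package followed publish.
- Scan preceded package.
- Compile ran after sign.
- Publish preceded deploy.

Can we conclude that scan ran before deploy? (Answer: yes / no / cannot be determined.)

No chain of stated constraints runs from scan to deploy, and none runs from deploy to scan either.
So the relative order of scan and deploy is not fixed by the given facts.

cannot be determined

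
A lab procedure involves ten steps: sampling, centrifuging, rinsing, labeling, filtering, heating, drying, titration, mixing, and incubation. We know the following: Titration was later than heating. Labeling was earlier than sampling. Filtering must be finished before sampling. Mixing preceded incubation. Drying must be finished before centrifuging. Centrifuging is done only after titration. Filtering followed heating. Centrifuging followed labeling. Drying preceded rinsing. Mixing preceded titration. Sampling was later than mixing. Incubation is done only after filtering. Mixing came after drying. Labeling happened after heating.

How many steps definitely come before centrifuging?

Directly stated before centrifuging: drying, labeling, and titration.
Heating reaches centrifuging via heating → titration → centrifuging.
Mixing reaches centrifuging via mixing → titration → centrifuging.
No chain forces sampling (or any of the others) ahead of centrifuging.
That's drying, heating, labeling, mixing, and titration — 5 in all.

5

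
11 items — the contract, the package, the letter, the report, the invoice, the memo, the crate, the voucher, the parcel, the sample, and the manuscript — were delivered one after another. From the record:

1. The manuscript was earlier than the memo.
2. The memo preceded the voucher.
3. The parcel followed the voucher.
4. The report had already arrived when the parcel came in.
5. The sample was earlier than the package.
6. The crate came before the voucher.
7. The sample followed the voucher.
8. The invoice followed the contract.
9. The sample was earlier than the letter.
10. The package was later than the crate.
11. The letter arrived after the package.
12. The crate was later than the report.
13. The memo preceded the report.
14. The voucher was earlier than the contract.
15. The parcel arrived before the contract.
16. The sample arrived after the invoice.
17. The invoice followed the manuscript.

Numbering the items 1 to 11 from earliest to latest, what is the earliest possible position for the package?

The contract, the crate, the invoice, the manuscript, the memo, the parcel, the report, the sample, and the voucher must all come before the package — 9 forced predecessors.
Nothing else is forced ahead of the package, so its earliest slot is position 9 + 1 = 10.

10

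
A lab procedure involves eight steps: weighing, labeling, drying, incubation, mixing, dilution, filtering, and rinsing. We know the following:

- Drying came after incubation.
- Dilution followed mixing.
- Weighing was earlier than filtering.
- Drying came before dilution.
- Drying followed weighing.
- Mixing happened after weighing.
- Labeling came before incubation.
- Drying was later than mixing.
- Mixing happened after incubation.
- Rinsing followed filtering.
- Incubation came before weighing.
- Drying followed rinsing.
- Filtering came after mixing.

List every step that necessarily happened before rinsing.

Directly stated before rinsing: filtering.
Incubation reaches rinsing via incubation → mixing → filtering → rinsing.
Labeling reaches rinsing via labeling → incubation → mixing → filtering → rinsing.
Mixing reaches rinsing via mixing → filtering → rinsing.
Likewise weighing reaches rinsing by chaining the stated constraints.
No chain forces dilution (or any of the others) ahead of rinsing.

filtering, incubation, labeling, mixing, weighing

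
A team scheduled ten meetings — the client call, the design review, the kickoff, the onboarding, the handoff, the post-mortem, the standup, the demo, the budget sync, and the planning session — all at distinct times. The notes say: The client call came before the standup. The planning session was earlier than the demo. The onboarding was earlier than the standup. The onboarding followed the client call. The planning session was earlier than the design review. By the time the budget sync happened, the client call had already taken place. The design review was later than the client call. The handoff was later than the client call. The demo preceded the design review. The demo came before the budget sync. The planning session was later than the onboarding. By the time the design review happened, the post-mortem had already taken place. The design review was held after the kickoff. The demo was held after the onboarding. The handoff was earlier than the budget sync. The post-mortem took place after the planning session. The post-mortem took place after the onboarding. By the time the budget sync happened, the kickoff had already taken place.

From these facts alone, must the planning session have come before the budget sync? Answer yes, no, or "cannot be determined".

yes

Chain the constraints: the planning session → the demo → the budget sync. Each link is directly stated, so the planning session comes before the budget sync.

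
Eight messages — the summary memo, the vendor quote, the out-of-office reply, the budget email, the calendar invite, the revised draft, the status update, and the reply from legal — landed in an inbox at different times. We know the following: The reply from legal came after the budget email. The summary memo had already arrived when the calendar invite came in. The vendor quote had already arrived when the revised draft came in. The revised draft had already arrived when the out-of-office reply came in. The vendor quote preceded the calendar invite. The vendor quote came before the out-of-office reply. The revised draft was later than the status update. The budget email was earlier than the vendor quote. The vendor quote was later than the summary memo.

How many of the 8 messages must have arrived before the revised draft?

Directly stated before the revised draft: the status update and the vendor quote.
The budget email reaches the revised draft via the budget email → the vendor quote → the revised draft.
The summary memo reaches the revised draft via the summary memo → the vendor quote → the revised draft.
No chain forces the reply from legal (or any of the others) ahead of the revised draft.
That's the budget email, the status update, the summary memo, and the vendor quote — 4 in all.

4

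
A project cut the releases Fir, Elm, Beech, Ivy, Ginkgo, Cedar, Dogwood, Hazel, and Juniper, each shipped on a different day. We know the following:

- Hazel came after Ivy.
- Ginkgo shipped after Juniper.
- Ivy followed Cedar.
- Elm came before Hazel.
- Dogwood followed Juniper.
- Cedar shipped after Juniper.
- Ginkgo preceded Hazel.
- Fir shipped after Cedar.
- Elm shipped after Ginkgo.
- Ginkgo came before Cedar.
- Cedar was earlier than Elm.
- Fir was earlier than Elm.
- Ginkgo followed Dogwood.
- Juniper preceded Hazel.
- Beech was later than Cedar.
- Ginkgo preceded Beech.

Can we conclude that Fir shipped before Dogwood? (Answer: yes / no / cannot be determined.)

no

Tracing the constraints gives Dogwood → Ginkgo → Cedar → Fir, so Dogwood must come before Fir.
That means Fir cannot be before Dogwood.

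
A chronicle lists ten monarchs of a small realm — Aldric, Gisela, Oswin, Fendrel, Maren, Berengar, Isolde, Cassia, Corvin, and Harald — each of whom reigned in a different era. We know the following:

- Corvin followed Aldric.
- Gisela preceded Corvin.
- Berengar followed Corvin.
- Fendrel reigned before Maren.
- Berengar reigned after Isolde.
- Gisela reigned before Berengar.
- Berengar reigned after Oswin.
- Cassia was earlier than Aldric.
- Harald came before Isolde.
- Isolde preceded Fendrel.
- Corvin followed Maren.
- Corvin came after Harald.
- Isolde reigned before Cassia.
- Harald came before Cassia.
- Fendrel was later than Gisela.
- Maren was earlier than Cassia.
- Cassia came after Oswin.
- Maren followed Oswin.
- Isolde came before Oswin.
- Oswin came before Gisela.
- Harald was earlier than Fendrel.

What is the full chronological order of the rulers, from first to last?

Harald, Isolde, Oswin, Gisela, Fendrel, Maren, Cassia, Aldric, Corvin, Berengar

The constraints fix every adjacent pair, so only one ordering works:
Harald → Isolde → Oswin → Gisela → Fendrel → Maren → Cassia → Aldric → Corvin → Berengar.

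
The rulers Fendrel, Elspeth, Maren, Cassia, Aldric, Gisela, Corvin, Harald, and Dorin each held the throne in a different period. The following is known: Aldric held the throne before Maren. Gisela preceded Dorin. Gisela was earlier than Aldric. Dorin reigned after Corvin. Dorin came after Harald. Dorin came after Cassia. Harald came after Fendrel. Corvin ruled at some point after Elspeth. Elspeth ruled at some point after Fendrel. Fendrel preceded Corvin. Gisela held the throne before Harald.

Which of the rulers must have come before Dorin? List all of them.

Directly stated before Dorin: Cassia, Corvin, Gisela, and Harald.
Elspeth reaches Dorin via Elspeth → Corvin → Dorin.
Fendrel reaches Dorin via Fendrel → Corvin → Dorin.
No chain forces Aldric (or any of the others) ahead of Dorin.

Cassia, Corvin, Elspeth, Fendrel, Gisela, Harald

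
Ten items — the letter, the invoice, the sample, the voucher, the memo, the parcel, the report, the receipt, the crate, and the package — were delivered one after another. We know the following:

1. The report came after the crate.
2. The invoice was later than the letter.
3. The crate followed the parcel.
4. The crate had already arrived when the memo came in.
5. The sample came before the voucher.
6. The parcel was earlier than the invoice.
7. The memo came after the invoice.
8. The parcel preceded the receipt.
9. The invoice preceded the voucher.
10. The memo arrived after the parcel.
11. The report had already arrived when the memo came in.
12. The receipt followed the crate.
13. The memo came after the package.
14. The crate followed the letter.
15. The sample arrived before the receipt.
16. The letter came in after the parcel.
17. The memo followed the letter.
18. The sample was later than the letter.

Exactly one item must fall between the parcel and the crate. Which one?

the letter

Tracing the constraints gives the parcel → the letter → the crate, so the letter sits after the parcel and before the crate.
No other item is forced both after the parcel and before the crate.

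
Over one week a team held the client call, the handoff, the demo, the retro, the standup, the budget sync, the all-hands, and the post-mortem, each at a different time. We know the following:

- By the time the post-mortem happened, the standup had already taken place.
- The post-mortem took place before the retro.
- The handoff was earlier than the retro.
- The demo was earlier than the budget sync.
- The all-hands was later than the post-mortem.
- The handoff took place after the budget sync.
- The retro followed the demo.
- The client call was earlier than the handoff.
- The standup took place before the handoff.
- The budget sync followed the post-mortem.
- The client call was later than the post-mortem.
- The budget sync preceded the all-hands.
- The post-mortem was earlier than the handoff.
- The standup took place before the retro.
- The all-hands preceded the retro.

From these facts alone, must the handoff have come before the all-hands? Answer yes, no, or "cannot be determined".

cannot be determined

No chain of stated constraints runs from the handoff to the all-hands, and none runs from the all-hands to the handoff either.
So the relative order of the handoff and the all-hands is not fixed by the given facts.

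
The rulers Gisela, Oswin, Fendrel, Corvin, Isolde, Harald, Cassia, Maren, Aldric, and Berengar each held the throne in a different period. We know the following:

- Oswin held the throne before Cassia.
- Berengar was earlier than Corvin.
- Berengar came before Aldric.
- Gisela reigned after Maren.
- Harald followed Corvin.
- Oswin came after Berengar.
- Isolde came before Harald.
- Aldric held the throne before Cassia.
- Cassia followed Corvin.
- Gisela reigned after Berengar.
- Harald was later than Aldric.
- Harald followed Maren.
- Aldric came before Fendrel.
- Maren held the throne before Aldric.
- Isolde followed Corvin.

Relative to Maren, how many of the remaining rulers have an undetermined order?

4

Forced after Maren: Aldric, Cassia, Fendrel, Gisela, and Harald.
That leaves Berengar, Corvin, Isolde, and Oswin with no forced order relative to Maren — 4.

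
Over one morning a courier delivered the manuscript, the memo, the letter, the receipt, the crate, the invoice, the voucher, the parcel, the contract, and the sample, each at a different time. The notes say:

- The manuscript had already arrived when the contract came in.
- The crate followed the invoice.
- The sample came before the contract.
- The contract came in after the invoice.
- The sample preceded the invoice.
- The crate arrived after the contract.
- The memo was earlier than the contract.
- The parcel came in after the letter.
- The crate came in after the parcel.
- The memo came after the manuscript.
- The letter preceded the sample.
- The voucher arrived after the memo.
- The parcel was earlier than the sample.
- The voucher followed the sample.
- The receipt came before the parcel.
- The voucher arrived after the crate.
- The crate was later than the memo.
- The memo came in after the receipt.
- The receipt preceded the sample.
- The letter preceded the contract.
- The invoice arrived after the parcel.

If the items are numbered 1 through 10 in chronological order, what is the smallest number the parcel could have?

3

The letter and the receipt must both come before the parcel — 2 forced predecessors.
Nothing else is forced ahead of the parcel, so its earliest slot is position 2 + 1 = 3.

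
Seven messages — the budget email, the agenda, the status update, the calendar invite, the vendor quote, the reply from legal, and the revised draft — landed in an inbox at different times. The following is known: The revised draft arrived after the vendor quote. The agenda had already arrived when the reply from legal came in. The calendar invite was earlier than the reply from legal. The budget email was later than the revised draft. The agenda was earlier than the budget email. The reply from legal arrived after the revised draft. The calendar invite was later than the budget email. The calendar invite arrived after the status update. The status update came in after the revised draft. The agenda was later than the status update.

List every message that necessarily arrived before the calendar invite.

Directly stated before the calendar invite: the budget email and the status update.
The agenda reaches the calendar invite via the agenda → the budget email → the calendar invite.
The revised draft reaches the calendar invite via the revised draft → the budget email → the calendar invite.
The vendor quote reaches the calendar invite via the vendor quote → the revised draft → the budget email → the calendar invite.
No chain forces the reply from legal ahead of the calendar invite.

the agenda, the budget email, the revised draft, the status update, the vendor quote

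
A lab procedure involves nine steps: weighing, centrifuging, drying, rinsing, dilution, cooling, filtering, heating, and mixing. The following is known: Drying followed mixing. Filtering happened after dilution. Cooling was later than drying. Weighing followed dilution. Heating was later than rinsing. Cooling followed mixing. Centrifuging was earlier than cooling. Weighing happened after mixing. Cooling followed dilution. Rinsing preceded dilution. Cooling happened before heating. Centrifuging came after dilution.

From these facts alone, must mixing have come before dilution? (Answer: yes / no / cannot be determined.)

cannot be determined

No chain of stated constraints runs from mixing to dilution, and none runs from dilution to mixing either.
So the relative order of mixing and dilution is not fixed by the given facts.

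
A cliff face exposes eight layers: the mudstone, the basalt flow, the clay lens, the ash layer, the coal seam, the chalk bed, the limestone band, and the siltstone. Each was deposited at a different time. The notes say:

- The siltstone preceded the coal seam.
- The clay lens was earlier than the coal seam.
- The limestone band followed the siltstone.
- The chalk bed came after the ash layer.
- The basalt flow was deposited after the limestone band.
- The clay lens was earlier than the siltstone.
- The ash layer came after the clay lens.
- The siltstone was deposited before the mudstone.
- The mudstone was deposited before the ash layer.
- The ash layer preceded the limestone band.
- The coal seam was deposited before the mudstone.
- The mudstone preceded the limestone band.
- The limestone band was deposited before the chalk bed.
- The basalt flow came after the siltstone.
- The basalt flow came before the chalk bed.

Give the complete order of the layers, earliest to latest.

The constraints fix every adjacent pair, so only one ordering works:
the clay lens → the siltstone → the coal seam → the mudstone → the ash layer → the limestone band → the basalt flow → the chalk bed.

the clay lens, the siltstone, the coal seam, the mudstone, the ash layer, the limestone band, the basalt flow, the chalk bed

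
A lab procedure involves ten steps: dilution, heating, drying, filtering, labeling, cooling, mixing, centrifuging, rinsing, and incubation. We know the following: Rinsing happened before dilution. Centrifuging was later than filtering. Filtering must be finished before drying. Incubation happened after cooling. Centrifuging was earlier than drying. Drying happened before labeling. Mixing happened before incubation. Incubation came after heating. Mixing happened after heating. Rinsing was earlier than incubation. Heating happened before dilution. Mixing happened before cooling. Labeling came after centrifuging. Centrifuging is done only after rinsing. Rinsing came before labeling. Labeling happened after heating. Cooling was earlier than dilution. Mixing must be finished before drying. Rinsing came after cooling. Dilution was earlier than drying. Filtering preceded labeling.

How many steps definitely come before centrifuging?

5

Directly stated before centrifuging: filtering and rinsing.
Cooling reaches centrifuging via cooling → rinsing → centrifuging.
Heating reaches centrifuging via heating → mixing → cooling → rinsing → centrifuging.
Mixing reaches centrifuging via mixing → cooling → rinsing → centrifuging.
That's cooling, filtering, heating, mixing, and rinsing — 5 in all.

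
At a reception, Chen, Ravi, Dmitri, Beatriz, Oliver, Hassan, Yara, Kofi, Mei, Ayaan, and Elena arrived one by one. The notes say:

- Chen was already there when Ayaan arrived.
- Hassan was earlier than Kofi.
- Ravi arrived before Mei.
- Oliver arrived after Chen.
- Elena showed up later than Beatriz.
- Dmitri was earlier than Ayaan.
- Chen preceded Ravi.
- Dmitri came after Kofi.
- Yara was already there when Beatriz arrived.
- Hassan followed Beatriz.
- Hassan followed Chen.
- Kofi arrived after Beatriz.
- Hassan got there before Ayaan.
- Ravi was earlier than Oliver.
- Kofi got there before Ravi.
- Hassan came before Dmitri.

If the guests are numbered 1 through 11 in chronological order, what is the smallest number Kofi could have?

5

Beatriz, Chen, Hassan, and Yara must all come before Kofi — 4 forced predecessors.
Nothing else is forced ahead of Kofi, so their earliest slot is position 4 + 1 = 5.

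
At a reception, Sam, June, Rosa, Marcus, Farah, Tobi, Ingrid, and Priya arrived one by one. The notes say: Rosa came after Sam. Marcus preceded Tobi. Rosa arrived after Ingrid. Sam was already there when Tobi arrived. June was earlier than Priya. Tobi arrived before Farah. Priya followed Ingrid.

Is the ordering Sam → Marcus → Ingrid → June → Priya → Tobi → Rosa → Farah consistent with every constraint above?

Check each stated constraint against the proposed order — e.g. Sam is ahead of Tobi; Sam is ahead of Rosa. Every pair is in the required order; nothing is violated.

yes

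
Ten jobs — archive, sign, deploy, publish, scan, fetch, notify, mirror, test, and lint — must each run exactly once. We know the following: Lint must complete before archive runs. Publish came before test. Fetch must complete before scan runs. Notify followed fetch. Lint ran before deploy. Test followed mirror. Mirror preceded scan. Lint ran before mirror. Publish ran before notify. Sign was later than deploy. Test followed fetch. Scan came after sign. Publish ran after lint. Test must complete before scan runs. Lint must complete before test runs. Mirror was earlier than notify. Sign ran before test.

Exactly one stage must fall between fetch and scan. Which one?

test

Tracing the constraints gives fetch → test → scan, so test sits after fetch and before scan.
No other stage is forced both after fetch and before scan.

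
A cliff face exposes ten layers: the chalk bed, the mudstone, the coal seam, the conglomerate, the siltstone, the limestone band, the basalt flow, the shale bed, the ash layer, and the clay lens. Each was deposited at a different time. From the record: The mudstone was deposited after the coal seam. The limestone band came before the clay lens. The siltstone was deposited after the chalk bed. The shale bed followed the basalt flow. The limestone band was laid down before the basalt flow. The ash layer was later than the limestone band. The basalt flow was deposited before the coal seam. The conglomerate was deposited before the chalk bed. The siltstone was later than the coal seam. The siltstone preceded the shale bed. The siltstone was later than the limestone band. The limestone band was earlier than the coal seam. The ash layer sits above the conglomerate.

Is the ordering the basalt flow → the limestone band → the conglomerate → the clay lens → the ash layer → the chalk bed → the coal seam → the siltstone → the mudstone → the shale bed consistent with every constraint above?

The constraints require the limestone band before the basalt flow, but in the proposed sequence the basalt flow appears ahead of the limestone band. That one violation is enough.

no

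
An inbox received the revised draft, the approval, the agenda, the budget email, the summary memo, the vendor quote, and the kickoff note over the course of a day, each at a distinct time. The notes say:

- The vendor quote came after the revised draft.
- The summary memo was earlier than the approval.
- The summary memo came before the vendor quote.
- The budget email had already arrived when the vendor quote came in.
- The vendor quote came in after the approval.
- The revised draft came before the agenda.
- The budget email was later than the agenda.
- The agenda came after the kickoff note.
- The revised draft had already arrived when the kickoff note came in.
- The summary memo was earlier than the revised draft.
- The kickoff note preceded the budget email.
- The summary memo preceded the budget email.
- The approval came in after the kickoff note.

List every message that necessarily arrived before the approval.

the kickoff note, the revised draft, the summary memo

Directly stated before the approval: the kickoff note and the summary memo.
The revised draft reaches the approval via the revised draft → the kickoff note → the approval.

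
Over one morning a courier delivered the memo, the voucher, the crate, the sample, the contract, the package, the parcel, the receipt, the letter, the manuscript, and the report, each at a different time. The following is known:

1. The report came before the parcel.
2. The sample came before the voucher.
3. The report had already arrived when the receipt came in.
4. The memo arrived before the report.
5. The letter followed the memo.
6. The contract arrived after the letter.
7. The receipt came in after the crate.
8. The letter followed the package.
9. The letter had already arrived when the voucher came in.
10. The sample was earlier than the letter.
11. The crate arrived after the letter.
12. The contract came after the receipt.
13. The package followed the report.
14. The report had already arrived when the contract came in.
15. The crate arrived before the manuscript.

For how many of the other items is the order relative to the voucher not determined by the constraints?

5

Forced before the voucher: the letter, the memo, the package, the report, and the sample.
That leaves the contract, the crate, the manuscript, the parcel, and the receipt with no forced order relative to the voucher — 5.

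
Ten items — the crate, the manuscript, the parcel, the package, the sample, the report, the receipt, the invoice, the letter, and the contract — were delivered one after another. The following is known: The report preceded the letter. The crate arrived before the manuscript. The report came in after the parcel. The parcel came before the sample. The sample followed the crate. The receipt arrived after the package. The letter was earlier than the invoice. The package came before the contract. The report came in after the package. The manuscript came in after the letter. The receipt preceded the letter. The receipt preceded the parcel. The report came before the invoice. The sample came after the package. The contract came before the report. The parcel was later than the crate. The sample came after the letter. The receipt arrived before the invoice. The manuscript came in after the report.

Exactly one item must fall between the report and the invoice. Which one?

Tracing the constraints gives the report → the letter → the invoice, so the letter sits after the report and before the invoice.
No other item is forced both after the report and before the invoice.

the letter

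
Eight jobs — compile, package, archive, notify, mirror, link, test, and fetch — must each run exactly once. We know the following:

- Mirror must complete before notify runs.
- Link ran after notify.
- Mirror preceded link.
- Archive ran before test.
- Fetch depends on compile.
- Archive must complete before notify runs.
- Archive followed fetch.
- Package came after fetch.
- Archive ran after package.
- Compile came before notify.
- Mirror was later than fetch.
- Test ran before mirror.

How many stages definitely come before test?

Directly stated before test: archive.
Compile reaches test via compile → fetch → archive → test.
Fetch reaches test via fetch → archive → test.
Package reaches test via package → archive → test.
No chain forces mirror (or any of the others) ahead of test.
That's archive, compile, fetch, and package — 4 in all.

4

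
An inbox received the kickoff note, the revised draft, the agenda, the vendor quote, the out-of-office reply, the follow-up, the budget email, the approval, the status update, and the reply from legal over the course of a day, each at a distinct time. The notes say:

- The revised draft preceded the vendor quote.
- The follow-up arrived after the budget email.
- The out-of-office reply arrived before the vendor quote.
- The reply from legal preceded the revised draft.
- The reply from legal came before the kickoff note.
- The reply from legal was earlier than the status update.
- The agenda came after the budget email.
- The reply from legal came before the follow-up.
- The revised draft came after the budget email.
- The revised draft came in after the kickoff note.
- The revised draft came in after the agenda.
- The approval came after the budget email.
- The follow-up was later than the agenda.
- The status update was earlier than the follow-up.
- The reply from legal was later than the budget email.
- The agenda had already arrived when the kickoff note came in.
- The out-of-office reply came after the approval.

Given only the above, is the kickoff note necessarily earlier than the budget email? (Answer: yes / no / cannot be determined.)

no

Tracing the constraints gives the budget email → the reply from legal → the kickoff note, so the budget email must come before the kickoff note.
That means the kickoff note cannot be before the budget email.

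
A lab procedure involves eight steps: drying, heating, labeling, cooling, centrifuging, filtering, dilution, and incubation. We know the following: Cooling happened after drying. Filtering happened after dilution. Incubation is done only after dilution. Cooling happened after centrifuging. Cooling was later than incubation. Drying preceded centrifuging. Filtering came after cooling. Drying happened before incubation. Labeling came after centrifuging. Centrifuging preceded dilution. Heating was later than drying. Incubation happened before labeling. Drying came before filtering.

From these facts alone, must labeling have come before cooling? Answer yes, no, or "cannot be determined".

No chain of stated constraints runs from labeling to cooling, and none runs from cooling to labeling either.
So the relative order of labeling and cooling is not fixed by the given facts.

cannot be determined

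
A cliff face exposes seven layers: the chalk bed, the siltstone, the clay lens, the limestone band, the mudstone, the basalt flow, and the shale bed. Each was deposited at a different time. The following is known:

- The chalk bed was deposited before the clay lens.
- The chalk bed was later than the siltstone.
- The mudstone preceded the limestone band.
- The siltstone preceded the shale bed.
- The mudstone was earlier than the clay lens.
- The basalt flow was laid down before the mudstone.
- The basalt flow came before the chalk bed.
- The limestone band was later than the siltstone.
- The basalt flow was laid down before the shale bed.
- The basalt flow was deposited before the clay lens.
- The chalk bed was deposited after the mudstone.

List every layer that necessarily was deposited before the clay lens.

the basalt flow, the chalk bed, the mudstone, the siltstone

Directly stated before the clay lens: the basalt flow, the chalk bed, and the mudstone.
The siltstone reaches the clay lens via the siltstone → the chalk bed → the clay lens.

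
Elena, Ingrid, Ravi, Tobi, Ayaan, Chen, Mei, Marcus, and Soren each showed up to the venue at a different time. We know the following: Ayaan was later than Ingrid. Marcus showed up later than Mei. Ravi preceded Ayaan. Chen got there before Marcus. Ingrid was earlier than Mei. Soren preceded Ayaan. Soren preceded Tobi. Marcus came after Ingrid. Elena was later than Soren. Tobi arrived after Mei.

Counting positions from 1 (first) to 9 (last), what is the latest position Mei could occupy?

7

Mei must come before Marcus and Tobi — 2 guests forced after them.
Everything else can be placed before Mei in some valid order, so Mei can sit as late as position 9 − 2 = 7.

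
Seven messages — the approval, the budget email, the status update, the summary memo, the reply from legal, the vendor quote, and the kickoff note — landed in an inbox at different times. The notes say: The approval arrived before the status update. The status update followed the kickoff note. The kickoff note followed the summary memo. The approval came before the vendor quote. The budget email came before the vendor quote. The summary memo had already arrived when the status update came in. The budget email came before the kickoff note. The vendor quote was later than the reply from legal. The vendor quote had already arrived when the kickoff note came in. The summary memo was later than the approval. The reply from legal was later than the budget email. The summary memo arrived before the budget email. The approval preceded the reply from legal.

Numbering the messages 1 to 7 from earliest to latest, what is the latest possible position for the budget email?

3

The budget email must come before the kickoff note, the reply from legal, the status update, and the vendor quote — 4 messages forced after it.
Everything else can be placed before the budget email in some valid order, so the budget email can sit as late as position 7 − 4 = 3.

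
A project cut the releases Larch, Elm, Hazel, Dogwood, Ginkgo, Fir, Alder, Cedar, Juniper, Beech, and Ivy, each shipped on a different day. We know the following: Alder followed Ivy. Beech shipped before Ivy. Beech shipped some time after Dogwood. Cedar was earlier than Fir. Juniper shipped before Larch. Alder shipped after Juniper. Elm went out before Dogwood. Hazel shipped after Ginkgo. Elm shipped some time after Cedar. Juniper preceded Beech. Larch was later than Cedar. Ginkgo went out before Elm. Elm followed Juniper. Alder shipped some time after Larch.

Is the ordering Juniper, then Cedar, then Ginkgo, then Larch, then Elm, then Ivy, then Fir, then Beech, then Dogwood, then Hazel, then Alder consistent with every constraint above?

The constraints require Beech before Ivy, but in the proposed sequence Ivy appears ahead of Beech. That one violation is enough.

no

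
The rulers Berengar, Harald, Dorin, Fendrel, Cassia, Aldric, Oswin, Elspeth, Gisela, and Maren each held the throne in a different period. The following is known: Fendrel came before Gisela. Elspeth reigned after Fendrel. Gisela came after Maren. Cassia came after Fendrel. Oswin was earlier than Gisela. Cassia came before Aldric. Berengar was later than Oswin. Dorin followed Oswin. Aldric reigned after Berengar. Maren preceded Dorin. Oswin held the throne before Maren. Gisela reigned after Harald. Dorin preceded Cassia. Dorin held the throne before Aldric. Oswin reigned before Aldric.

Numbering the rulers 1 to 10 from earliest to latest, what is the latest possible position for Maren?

6

Maren must come before Aldric, Cassia, Dorin, and Gisela — 4 rulers forced after them.
Everything else can be placed before Maren in some valid order, so Maren can sit as late as position 10 − 4 = 6.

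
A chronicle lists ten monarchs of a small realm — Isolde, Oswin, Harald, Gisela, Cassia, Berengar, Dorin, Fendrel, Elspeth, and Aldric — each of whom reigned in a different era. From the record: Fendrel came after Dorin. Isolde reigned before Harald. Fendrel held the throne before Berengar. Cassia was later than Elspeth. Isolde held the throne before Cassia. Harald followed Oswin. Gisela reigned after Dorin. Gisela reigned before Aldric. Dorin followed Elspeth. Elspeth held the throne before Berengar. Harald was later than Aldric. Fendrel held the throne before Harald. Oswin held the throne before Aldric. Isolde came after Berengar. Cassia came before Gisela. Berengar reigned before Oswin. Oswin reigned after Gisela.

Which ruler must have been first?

Elspeth has a chain of constraints placing them before every other ruler, so Elspeth must be first.

Elspeth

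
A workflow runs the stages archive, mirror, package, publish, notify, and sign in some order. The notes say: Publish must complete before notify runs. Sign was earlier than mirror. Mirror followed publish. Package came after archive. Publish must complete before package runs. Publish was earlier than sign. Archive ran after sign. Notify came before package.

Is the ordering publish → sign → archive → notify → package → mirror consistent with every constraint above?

Check each stated constraint against the proposed order — e.g. sign is ahead of mirror; publish is ahead of mirror. Every pair is in the required order; nothing is violated.

yes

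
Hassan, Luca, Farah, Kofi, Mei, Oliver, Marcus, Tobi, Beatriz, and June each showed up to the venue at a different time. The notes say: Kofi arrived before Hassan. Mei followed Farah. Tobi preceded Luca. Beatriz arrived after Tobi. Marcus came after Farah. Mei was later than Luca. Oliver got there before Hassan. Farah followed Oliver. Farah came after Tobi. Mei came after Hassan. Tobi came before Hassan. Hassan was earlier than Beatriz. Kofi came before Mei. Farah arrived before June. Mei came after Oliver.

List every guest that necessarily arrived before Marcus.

Directly stated before Marcus: Farah.
Oliver reaches Marcus via Oliver → Farah → Marcus.
Tobi reaches Marcus via Tobi → Farah → Marcus.
No chain forces Luca (or any of the others) ahead of Marcus.

Farah, Oliver, Tobi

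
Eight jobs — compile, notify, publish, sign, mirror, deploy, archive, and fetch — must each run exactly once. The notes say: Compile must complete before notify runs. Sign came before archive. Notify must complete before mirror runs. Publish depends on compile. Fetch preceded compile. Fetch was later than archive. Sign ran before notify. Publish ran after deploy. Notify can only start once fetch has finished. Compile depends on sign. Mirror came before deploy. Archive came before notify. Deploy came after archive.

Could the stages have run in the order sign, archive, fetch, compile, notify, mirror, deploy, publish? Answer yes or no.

yes

Check each stated constraint against the proposed order — e.g. sign is ahead of notify; archive is ahead of deploy. Every pair is in the required order; nothing is violated.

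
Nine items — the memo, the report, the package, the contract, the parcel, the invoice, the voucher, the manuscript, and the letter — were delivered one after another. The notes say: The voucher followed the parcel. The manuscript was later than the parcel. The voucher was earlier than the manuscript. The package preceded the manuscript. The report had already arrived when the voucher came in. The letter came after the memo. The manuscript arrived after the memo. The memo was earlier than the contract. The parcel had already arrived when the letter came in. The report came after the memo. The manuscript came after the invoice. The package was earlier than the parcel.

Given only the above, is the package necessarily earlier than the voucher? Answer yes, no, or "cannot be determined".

Chain the constraints: the package → the parcel → the voucher. Each link is directly stated, so the package comes before the voucher.

yes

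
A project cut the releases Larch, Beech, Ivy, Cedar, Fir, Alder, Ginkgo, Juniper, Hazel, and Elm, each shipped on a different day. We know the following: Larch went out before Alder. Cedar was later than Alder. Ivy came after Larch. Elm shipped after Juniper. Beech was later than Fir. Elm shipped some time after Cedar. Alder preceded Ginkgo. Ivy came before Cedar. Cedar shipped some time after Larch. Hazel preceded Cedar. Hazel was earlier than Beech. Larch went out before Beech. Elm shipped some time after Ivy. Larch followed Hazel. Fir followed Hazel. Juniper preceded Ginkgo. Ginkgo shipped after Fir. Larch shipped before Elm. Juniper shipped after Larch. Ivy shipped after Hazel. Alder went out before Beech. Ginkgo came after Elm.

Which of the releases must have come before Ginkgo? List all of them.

Directly stated before Ginkgo: Alder, Elm, Fir, and Juniper.
Cedar reaches Ginkgo via Cedar → Elm → Ginkgo.
Hazel reaches Ginkgo via Hazel → Fir → Ginkgo.
Ivy reaches Ginkgo via Ivy → Elm → Ginkgo.
Likewise Larch reaches Ginkgo by chaining the stated constraints.
No chain forces Beech ahead of Ginkgo.

Alder, Cedar, Elm, Fir, Hazel, Ivy, Juniper, Larch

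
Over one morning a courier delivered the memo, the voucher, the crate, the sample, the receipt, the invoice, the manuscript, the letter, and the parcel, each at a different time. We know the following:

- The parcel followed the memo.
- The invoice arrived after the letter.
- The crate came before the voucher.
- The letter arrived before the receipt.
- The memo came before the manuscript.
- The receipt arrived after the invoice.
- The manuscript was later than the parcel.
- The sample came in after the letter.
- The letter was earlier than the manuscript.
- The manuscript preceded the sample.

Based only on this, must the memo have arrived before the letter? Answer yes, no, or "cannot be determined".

cannot be determined

No chain of stated constraints runs from the memo to the letter, and none runs from the letter to the memo either.
So the relative order of the memo and the letter is not fixed by the given facts.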